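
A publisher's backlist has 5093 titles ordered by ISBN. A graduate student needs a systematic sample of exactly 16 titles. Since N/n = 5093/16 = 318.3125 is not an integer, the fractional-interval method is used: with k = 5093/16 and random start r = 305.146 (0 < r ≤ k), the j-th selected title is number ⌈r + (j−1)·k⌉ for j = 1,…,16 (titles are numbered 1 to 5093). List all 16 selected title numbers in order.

306, 624, 942, 1261, 1579, 1897, 2216, 2534, 2852, 3170, 3489, 3807, 4125, 4444, 4762, 5080

j=1: r + 0k = 305.146 → ⌈·⌉ = 306
j=2: r + 1k = 623.4585 → ⌈·⌉ = 624
j=3: r + 2k = 941.771 → ⌈·⌉ = 942
j=4: r + 3k = 1260.0835 → ⌈·⌉ = 1261
j=5: r + 4k = 1578.396 → ⌈·⌉ = 1579
j=6: r + 5k = 1896.7085 → ⌈·⌉ = 1897
j=7: r + 6k = 2215.021 → ⌈·⌉ = 2216
j=8: r + 7k = 2533.3335 → ⌈·⌉ = 2534
j=9: r + 8k = 2851.646 → ⌈·⌉ = 2852
j=10: r + 9k = 3169.9585 → ⌈·⌉ = 3170
j=11: r + 10k = 3488.271 → ⌈·⌉ = 3489
j=12: r + 11k = 3806.5835 → ⌈·⌉ = 3807
j=13: r + 12k = 4124.896 → ⌈·⌉ = 4125
j=14: r + 13k = 4443.2085 → ⌈·⌉ = 4444
j=15: r + 14k = 4761.521 → ⌈·⌉ = 4762
j=16: r + 15k = 5079.8335 → ⌈·⌉ = 5080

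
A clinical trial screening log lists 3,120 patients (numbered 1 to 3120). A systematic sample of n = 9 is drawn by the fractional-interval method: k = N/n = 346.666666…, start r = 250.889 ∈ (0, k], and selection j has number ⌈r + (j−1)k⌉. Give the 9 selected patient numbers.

j=1: r + 0k = 250.889 → ⌈·⌉ = 251
j=2: r + 1k = 597.555666… → ⌈·⌉ = 598
j=3: r + 2k = 944.222333… → ⌈·⌉ = 945
j=4: r + 3k = 1290.889 → ⌈·⌉ = 1291
j=5: r + 4k = 1637.555666… → ⌈·⌉ = 1638
j=6: r + 5k = 1984.222333… → ⌈·⌉ = 1985
j=7: r + 6k = 2330.889 → ⌈·⌉ = 2331
j=8: r + 7k = 2677.555666… → ⌈·⌉ = 2678
j=9: r + 8k = 3024.222333… → ⌈·⌉ = 3025

251, 598, 945, 1291, 1638, 1985, 2331, 2678, 3025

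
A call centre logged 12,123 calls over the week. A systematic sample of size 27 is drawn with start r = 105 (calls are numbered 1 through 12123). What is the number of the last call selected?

11779

k = 12123/27 = 449
27th selection = r + (27−1)·k = 105 + 26×449 = 105 + 11674 = 11779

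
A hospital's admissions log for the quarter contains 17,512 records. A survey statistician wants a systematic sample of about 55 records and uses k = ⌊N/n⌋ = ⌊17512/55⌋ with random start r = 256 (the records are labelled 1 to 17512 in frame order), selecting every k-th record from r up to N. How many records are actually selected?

55

k = ⌊17512/55⌋ = 318
Achieved size = ⌊(17512 − 256)/318⌋ + 1 = ⌊17256/318⌋ + 1 = 54 + 1 = 55
(last selection: 256 + 54×318 = 17428 ≤ 17512; next would be 17746 > 17512)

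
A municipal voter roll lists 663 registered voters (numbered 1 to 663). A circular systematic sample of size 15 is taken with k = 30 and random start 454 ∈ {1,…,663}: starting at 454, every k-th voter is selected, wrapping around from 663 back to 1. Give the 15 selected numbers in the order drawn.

454, 484, 514, 544, 574, 604, 634, 1, 31, 61, 91, 121, 151, 181, 211

Selection 1: 454
Selection 2: 454 + 30 = 484
Selection 3: 484 + 30 = 514
Selection 4: 514 + 30 = 544
Selection 5: 544 + 30 = 574
Selection 6: 574 + 30 = 604
Selection 7: 604 + 30 = 634
Selection 8: 634 + 30 = 664 → 664 − 663 = 1
Selection 9: 1 + 30 = 31
Selection 10: 31 + 30 = 61
Selection 11: 61 + 30 = 91
Selection 12: 91 + 30 = 121
Selection 13: 121 + 30 = 151
Selection 14: 151 + 30 = 181
Selection 15: 181 + 30 = 211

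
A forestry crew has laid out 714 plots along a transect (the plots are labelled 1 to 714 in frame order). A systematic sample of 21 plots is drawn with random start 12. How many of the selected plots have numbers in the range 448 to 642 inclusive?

k = 714/21 = 34
First selection ≥ 448: 12 + ⌈(448−12)/34⌉·34 = 12 + 13×34 = 454
Last selection ≤ 642: 12 + ⌊(642−12)/34⌋·34 = 12 + 18×34 = 624
Count = 18 − 13 + 1 = 6

6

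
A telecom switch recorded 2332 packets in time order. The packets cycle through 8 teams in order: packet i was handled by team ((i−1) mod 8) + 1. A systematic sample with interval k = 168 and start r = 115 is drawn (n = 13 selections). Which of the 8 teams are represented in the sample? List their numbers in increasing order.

Consecutive selections differ by k = 168, so their team numbers differ by 168 mod 8 = 0.
gcd(168, 8) = 8, so the sample visits 8/8 = 1 distinct residues mod 8.
Start 115 is team 3; the teams hit are 3.

3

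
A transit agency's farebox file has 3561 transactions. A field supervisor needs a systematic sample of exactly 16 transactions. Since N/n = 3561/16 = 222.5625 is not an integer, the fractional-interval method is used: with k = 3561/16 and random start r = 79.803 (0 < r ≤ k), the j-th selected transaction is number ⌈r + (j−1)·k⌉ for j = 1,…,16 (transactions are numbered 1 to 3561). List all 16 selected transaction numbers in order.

j=1: r + 0k = 79.803 → ⌈·⌉ = 80
j=2: r + 1k = 302.3655 → ⌈·⌉ = 303
j=3: r + 2k = 524.928 → ⌈·⌉ = 525
j=4: r + 3k = 747.4905 → ⌈·⌉ = 748
j=5: r + 4k = 970.053 → ⌈·⌉ = 971
j=6: r + 5k = 1192.6155 → ⌈·⌉ = 1193
j=7: r + 6k = 1415.178 → ⌈·⌉ = 1416
j=8: r + 7k = 1637.7405 → ⌈·⌉ = 1638
j=9: r + 8k = 1860.303 → ⌈·⌉ = 1861
j=10: r + 9k = 2082.8655 → ⌈·⌉ = 2083
j=11: r + 10k = 2305.428 → ⌈·⌉ = 2306
j=12: r + 11k = 2527.9905 → ⌈·⌉ = 2528
j=13: r + 12k = 2750.553 → ⌈·⌉ = 2751
j=14: r + 13k = 2973.1155 → ⌈·⌉ = 2974
j=15: r + 14k = 3195.678 → ⌈·⌉ = 3196
j=16: r + 15k = 3418.2405 → ⌈·⌉ = 3419

80, 303, 525, 748, 971, 1193, 1416, 1638, 1861, 2083, 2306, 2528, 2751, 2974, 3196, 3419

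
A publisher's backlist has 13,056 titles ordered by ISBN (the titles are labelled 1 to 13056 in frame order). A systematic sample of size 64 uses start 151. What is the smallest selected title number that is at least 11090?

k = 13056/64 = 204
Steps past start: ⌈(11090 − 151)/204⌉ = ⌈10939/204⌉ = 54
Selected title: 151 + 54×204 = 11167

11167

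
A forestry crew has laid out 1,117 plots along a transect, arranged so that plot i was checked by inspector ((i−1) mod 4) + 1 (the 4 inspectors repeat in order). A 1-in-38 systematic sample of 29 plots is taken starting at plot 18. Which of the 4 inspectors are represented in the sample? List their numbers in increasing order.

2, 4

Consecutive selections differ by k = 38, so their inspector numbers differ by 38 mod 4 = 2.
gcd(38, 4) = 2, so the sample visits 4/2 = 2 distinct residues mod 4.
Start 18 is inspector 2; the inspectors hit are 2, 4.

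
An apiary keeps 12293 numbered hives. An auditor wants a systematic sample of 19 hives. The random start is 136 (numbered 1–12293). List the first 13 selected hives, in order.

136, 783, 1430, 2077, 2724, 3371, 4018, 4665, 5312, 5959, 6606, 7253, 7900

k = N/n = 12293/19 = 647
hive 1: 136
hive 2: 136 + 647 = 783
hive 3: 783 + 647 = 1430
hive 4: 1430 + 647 = 2077
hive 5: 2077 + 647 = 2724
hive 6: 2724 + 647 = 3371
hive 7: 3371 + 647 = 4018
hive 8: 4018 + 647 = 4665
hive 9: 4665 + 647 = 5312
hive 10: 5312 + 647 = 5959
hive 11: 5959 + 647 = 6606
hive 12: 6606 + 647 = 7253
hive 13: 7253 + 647 = 7900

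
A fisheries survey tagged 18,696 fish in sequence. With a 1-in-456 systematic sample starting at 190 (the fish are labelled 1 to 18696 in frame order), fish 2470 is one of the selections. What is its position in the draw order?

k = 456
position = (2470 − 190)/456 + 1 = 2280/456 + 1 = 5 + 1 = 6

6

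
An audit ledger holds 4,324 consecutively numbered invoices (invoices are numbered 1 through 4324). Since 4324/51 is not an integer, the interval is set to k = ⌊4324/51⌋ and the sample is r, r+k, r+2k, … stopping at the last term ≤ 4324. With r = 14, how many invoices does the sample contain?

k = ⌊4324/51⌋ = 84
Achieved size = ⌊(4324 − 14)/84⌋ + 1 = ⌊4310/84⌋ + 1 = 51 + 1 = 52
(last selection: 14 + 51×84 = 4298 ≤ 4324; next would be 4382 > 4324)

52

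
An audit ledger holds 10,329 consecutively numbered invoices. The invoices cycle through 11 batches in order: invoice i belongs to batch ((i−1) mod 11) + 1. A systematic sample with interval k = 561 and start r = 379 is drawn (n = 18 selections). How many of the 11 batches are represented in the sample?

Consecutive selections differ by k = 561, so their batch numbers differ by 561 mod 11 = 0.
gcd(561, 11) = 11, so the sample visits 11/11 = 1 distinct residues mod 11.
Start 379 is batch 5; the batches hit are 5.

1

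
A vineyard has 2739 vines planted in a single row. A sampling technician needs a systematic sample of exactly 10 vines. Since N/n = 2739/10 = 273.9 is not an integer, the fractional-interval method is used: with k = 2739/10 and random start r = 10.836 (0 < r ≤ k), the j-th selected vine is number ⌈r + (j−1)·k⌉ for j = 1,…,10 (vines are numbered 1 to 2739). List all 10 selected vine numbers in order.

11, 285, 559, 833, 1107, 1381, 1655, 1929, 2203, 2476

j=1: r + 0k = 10.836 → ⌈·⌉ = 11
j=2: r + 1k = 284.736 → ⌈·⌉ = 285
j=3: r + 2k = 558.636 → ⌈·⌉ = 559
j=4: r + 3k = 832.536 → ⌈·⌉ = 833
j=5: r + 4k = 1106.436 → ⌈·⌉ = 1107
j=6: r + 5k = 1380.336 → ⌈·⌉ = 1381
j=7: r + 6k = 1654.236 → ⌈·⌉ = 1655
j=8: r + 7k = 1928.136 → ⌈·⌉ = 1929
j=9: r + 8k = 2202.036 → ⌈·⌉ = 2203
j=10: r + 9k = 2475.936 → ⌈·⌉ = 2476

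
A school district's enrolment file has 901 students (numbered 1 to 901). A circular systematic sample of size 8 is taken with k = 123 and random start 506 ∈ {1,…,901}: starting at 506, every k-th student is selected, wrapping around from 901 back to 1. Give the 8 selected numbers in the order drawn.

506, 629, 752, 875, 97, 220, 343, 466

Selection 1: 506
Selection 2: 506 + 123 = 629
Selection 3: 629 + 123 = 752
Selection 4: 752 + 123 = 875
Selection 5: 875 + 123 = 998 → 998 − 901 = 97
Selection 6: 97 + 123 = 220
Selection 7: 220 + 123 = 343
Selection 8: 343 + 123 = 466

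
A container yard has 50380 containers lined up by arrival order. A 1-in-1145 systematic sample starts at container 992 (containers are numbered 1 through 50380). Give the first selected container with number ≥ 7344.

7862

k = 1145
Steps past start: ⌈(7344 − 992)/1145⌉ = ⌈6352/1145⌉ = 6
Selected container: 992 + 6×1145 = 7862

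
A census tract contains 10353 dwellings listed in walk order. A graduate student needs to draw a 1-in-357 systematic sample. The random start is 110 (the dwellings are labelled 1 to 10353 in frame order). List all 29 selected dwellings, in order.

110, 467, 824, 1181, 1538, 1895, 2252, 2609, 2966, 3323, 3680, 4037, 4394, 4751, 5108, 5465, 5822, 6179, 6536, 6893, 7250, 7607, 7964, 8321, 8678, 9035, 9392, 9749, 10106

dwelling 1: 110
dwelling 2: 110 + 357 = 467
dwelling 3: 467 + 357 = 824
dwelling 4: 824 + 357 = 1181
dwelling 5: 1181 + 357 = 1538
dwelling 6: 1538 + 357 = 1895
dwelling 7: 1895 + 357 = 2252
dwelling 8: 2252 + 357 = 2609
dwelling 9: 2609 + 357 = 2966
dwelling 10: 2966 + 357 = 3323
dwelling 11: 3323 + 357 = 3680
dwelling 12: 3680 + 357 = 4037
dwelling 13: 4037 + 357 = 4394
dwelling 14: 4394 + 357 = 4751
dwelling 15: 4751 + 357 = 5108
dwelling 16: 5108 + 357 = 5465
dwelling 17: 5465 + 357 = 5822
dwelling 18: 5822 + 357 = 6179
dwelling 19: 6179 + 357 = 6536
dwelling 20: 6536 + 357 = 6893
dwelling 21: 6893 + 357 = 7250
dwelling 22: 7250 + 357 = 7607
dwelling 23: 7607 + 357 = 7964
dwelling 24: 7964 + 357 = 8321
dwelling 25: 8321 + 357 = 8678
dwelling 26: 8678 + 357 = 9035
dwelling 27: 9035 + 357 = 9392
dwelling 28: 9392 + 357 = 9749
dwelling 29: 9749 + 357 = 10106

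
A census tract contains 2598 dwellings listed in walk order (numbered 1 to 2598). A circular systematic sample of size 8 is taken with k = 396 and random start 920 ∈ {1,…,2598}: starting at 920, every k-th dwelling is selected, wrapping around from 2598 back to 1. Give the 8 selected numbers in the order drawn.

Selection 1: 920
Selection 2: 920 + 396 = 1316
Selection 3: 1316 + 396 = 1712
Selection 4: 1712 + 396 = 2108
Selection 5: 2108 + 396 = 2504
Selection 6: 2504 + 396 = 2900 → 2900 − 2598 = 302
Selection 7: 302 + 396 = 698
Selection 8: 698 + 396 = 1094

920, 1316, 1712, 2108, 2504, 302, 698, 1094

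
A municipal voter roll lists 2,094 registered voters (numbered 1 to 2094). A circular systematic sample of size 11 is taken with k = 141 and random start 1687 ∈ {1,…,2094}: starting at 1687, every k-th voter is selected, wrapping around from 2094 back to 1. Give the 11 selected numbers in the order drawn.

Selection 1: 1687
Selection 2: 1687 + 141 = 1828
Selection 3: 1828 + 141 = 1969
Selection 4: 1969 + 141 = 2110 → 2110 − 2094 = 16
Selection 5: 16 + 141 = 157
Selection 6: 157 + 141 = 298
Selection 7: 298 + 141 = 439
Selection 8: 439 + 141 = 580
Selection 9: 580 + 141 = 721
Selection 10: 721 + 141 = 862
Selection 11: 862 + 141 = 1003

1687, 1828, 1969, 16, 157, 298, 439, 580, 721, 862, 1003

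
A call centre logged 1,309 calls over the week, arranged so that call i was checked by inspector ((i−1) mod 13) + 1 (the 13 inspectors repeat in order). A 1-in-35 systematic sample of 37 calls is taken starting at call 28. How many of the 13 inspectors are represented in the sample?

13

Consecutive selections differ by k = 35, so their inspector numbers differ by 35 mod 13 = 9.
gcd(35, 13) = 1, so the sample visits 13/1 = 13 distinct residues mod 13.
Start 28 is inspector 2; the inspectors hit are 1, 2, 3, 4, 5, 6, 7, 8, 9, 10, 11, 12, 13.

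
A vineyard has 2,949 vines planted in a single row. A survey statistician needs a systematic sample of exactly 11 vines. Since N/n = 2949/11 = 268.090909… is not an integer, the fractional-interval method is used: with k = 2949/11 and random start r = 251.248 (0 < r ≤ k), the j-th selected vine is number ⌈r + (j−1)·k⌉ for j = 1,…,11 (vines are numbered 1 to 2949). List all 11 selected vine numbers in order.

252, 520, 788, 1056, 1324, 1592, 1860, 2128, 2396, 2665, 2933

j=1: r + 0k = 251.248 → ⌈·⌉ = 252
j=2: r + 1k = 519.338909… → ⌈·⌉ = 520
j=3: r + 2k = 787.429818… → ⌈·⌉ = 788
j=4: r + 3k = 1055.520727… → ⌈·⌉ = 1056
j=5: r + 4k = 1323.611636… → ⌈·⌉ = 1324
j=6: r + 5k = 1591.702545… → ⌈·⌉ = 1592
j=7: r + 6k = 1859.793454… → ⌈·⌉ = 1860
j=8: r + 7k = 2127.884363… → ⌈·⌉ = 2128
j=9: r + 8k = 2395.975272… → ⌈·⌉ = 2396
j=10: r + 9k = 2664.066181… → ⌈·⌉ = 2665
j=11: r + 10k = 2932.157090… → ⌈·⌉ = 2933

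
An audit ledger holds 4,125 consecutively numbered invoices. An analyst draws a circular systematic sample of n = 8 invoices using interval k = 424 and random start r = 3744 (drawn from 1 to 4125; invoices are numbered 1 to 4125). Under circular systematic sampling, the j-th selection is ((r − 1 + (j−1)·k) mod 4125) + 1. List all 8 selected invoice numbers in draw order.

Selection 1: 3744
Selection 2: 3744 + 424 = 4168 → 4168 − 4125 = 43
Selection 3: 43 + 424 = 467
Selection 4: 467 + 424 = 891
Selection 5: 891 + 424 = 1315
Selection 6: 1315 + 424 = 1739
Selection 7: 1739 + 424 = 2163
Selection 8: 2163 + 424 = 2587

3744, 43, 467, 891, 1315, 1739, 2163, 2587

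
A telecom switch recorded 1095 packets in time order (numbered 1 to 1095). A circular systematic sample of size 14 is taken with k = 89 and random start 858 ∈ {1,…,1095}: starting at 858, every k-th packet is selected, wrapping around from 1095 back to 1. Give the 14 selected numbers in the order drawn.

Selection 1: 858
Selection 2: 858 + 89 = 947
Selection 3: 947 + 89 = 1036
Selection 4: 1036 + 89 = 1125 → 1125 − 1095 = 30
Selection 5: 30 + 89 = 119
Selection 6: 119 + 89 = 208
Selection 7: 208 + 89 = 297
Selection 8: 297 + 89 = 386
Selection 9: 386 + 89 = 475
Selection 10: 475 + 89 = 564
Selection 11: 564 + 89 = 653
Selection 12: 653 + 89 = 742
Selection 13: 742 + 89 = 831
Selection 14: 831 + 89 = 920

858, 947, 1036, 30, 119, 208, 297, 386, 475, 564, 653, 742, 831, 920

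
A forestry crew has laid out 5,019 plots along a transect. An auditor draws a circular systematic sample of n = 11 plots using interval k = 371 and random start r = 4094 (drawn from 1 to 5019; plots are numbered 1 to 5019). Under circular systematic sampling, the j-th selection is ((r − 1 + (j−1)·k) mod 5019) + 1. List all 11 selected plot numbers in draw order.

Selection 1: 4094
Selection 2: 4094 + 371 = 4465
Selection 3: 4465 + 371 = 4836
Selection 4: 4836 + 371 = 5207 → 5207 − 5019 = 188
Selection 5: 188 + 371 = 559
Selection 6: 559 + 371 = 930
Selection 7: 930 + 371 = 1301
Selection 8: 1301 + 371 = 1672
Selection 9: 1672 + 371 = 2043
Selection 10: 2043 + 371 = 2414
Selection 11: 2414 + 371 = 2785

4094, 4465, 4836, 188, 559, 930, 1301, 1672, 2043, 2414, 2785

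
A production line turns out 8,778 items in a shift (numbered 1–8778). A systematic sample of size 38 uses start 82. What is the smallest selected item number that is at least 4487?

4702

k = 8778/38 = 231
Steps past start: ⌈(4487 − 82)/231⌉ = ⌈4405/231⌉ = 20
Selected item: 82 + 20×231 = 4702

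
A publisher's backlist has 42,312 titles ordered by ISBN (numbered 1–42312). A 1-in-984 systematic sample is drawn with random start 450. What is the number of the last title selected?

41778

k = 984
43rd selection = r + (43−1)·k = 450 + 42×984 = 450 + 41328 = 41778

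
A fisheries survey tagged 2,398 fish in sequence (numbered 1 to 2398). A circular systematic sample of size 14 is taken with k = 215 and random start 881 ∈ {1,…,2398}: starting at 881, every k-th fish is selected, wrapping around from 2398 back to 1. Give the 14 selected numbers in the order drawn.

Selection 1: 881
Selection 2: 881 + 215 = 1096
Selection 3: 1096 + 215 = 1311
Selection 4: 1311 + 215 = 1526
Selection 5: 1526 + 215 = 1741
Selection 6: 1741 + 215 = 1956
Selection 7: 1956 + 215 = 2171
Selection 8: 2171 + 215 = 2386
Selection 9: 2386 + 215 = 2601 → 2601 − 2398 = 203
Selection 10: 203 + 215 = 418
Selection 11: 418 + 215 = 633
Selection 12: 633 + 215 = 848
Selection 13: 848 + 215 = 1063
Selection 14: 1063 + 215 = 1278

881, 1096, 1311, 1526, 1741, 1956, 2171, 2386, 203, 418, 633, 848, 1063, 1278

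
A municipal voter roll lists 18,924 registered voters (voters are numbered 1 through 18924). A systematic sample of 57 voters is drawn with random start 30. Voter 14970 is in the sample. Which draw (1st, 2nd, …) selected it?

46

k = 18924/57 = 332
position = (14970 − 30)/332 + 1 = 14940/332 + 1 = 45 + 1 = 46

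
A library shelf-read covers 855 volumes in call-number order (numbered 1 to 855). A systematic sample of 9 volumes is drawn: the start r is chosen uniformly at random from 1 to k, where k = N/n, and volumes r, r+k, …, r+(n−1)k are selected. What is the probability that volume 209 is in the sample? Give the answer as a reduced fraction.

k = 855/9 = 95.
Volume 209 is selected iff r ≡ 209 (mod 95); exactly one such r in {1,…,95}.
Inclusion probability = 1/95.

1/95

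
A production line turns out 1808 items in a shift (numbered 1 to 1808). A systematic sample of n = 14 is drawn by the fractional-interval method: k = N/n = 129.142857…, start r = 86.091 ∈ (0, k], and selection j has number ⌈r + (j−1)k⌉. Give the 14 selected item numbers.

j=1: r + 0k = 86.091 → ⌈·⌉ = 87
j=2: r + 1k = 215.233857… → ⌈·⌉ = 216
j=3: r + 2k = 344.376714… → ⌈·⌉ = 345
j=4: r + 3k = 473.519571… → ⌈·⌉ = 474
j=5: r + 4k = 602.662428… → ⌈·⌉ = 603
j=6: r + 5k = 731.805285… → ⌈·⌉ = 732
j=7: r + 6k = 860.948142… → ⌈·⌉ = 861
j=8: r + 7k = 990.091 → ⌈·⌉ = 991
j=9: r + 8k = 1119.233857… → ⌈·⌉ = 1120
j=10: r + 9k = 1248.376714… → ⌈·⌉ = 1249
j=11: r + 10k = 1377.519571… → ⌈·⌉ = 1378
j=12: r + 11k = 1506.662428… → ⌈·⌉ = 1507
j=13: r + 12k = 1635.805285… → ⌈·⌉ = 1636
j=14: r + 13k = 1764.948142… → ⌈·⌉ = 1765

87, 216, 345, 474, 603, 732, 861, 991, 1120, 1249, 1378, 1507, 1636, 1765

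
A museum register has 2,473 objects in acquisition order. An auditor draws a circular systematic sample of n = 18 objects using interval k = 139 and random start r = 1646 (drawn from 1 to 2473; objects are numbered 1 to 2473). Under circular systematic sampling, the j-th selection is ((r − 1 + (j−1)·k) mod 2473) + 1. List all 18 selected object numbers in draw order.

1646, 1785, 1924, 2063, 2202, 2341, 7, 146, 285, 424, 563, 702, 841, 980, 1119, 1258, 1397, 1536

Selection 1: 1646
Selection 2: 1646 + 139 = 1785
Selection 3: 1785 + 139 = 1924
Selection 4: 1924 + 139 = 2063
Selection 5: 2063 + 139 = 2202
Selection 6: 2202 + 139 = 2341
Selection 7: 2341 + 139 = 2480 → 2480 − 2473 = 7
Selection 8: 7 + 139 = 146
Selection 9: 146 + 139 = 285
Selection 10: 285 + 139 = 424
Selection 11: 424 + 139 = 563
Selection 12: 563 + 139 = 702
Selection 13: 702 + 139 = 841
Selection 14: 841 + 139 = 980
Selection 15: 980 + 139 = 1119
Selection 16: 1119 + 139 = 1258
Selection 17: 1258 + 139 = 1397
Selection 18: 1397 + 139 = 1536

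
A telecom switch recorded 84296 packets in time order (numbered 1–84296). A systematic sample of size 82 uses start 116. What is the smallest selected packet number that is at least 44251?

k = 84296/82 = 1028
Steps past start: ⌈(44251 − 116)/1028⌉ = ⌈44135/1028⌉ = 43
Selected packet: 116 + 43×1028 = 44320

44320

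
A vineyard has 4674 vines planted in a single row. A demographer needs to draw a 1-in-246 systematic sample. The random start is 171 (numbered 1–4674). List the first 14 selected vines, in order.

171, 417, 663, 909, 1155, 1401, 1647, 1893, 2139, 2385, 2631, 2877, 3123, 3369

vine 1: 171
vine 2: 171 + 246 = 417
vine 3: 417 + 246 = 663
vine 4: 663 + 246 = 909
vine 5: 909 + 246 = 1155
vine 6: 1155 + 246 = 1401
vine 7: 1401 + 246 = 1647
vine 8: 1647 + 246 = 1893
vine 9: 1893 + 246 = 2139
vine 10: 2139 + 246 = 2385
vine 11: 2385 + 246 = 2631
vine 12: 2631 + 246 = 2877
vine 13: 2877 + 246 = 3123
vine 14: 3123 + 246 = 3369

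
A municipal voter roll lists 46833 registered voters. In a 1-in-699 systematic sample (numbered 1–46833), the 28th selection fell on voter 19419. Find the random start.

k = 699
r = 19419 − (28−1)×699 = 19419 − 18873 = 546

546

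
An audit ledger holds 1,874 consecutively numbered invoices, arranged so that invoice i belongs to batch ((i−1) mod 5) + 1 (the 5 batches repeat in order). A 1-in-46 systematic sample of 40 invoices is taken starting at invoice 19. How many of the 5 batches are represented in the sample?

5

Consecutive selections differ by k = 46, so their batch numbers differ by 46 mod 5 = 1.
gcd(46, 5) = 1, so the sample visits 5/1 = 5 distinct residues mod 5.
Start 19 is batch 4; the batches hit are 1, 2, 3, 4, 5.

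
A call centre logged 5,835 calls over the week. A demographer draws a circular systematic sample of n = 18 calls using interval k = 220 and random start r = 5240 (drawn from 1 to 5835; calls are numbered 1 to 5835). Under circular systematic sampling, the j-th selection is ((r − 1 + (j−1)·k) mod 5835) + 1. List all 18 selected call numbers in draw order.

Selection 1: 5240
Selection 2: 5240 + 220 = 5460
Selection 3: 5460 + 220 = 5680
Selection 4: 5680 + 220 = 5900 → 5900 − 5835 = 65
Selection 5: 65 + 220 = 285
Selection 6: 285 + 220 = 505
Selection 7: 505 + 220 = 725
Selection 8: 725 + 220 = 945
Selection 9: 945 + 220 = 1165
Selection 10: 1165 + 220 = 1385
Selection 11: 1385 + 220 = 1605
Selection 12: 1605 + 220 = 1825
Selection 13: 1825 + 220 = 2045
Selection 14: 2045 + 220 = 2265
Selection 15: 2265 + 220 = 2485
Selection 16: 2485 + 220 = 2705
Selection 17: 2705 + 220 = 2925
Selection 18: 2925 + 220 = 3145

5240, 5460, 5680, 65, 285, 505, 725, 945, 1165, 1385, 1605, 1825, 2045, 2265, 2485, 2705, 2925, 3145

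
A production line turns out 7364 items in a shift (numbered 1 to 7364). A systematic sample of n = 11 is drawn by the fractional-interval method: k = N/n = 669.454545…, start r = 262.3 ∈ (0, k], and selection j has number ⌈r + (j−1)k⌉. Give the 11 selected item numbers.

j=1: r + 0k = 262.3 → ⌈·⌉ = 263
j=2: r + 1k = 931.754545… → ⌈·⌉ = 932
j=3: r + 2k = 1601.209090… → ⌈·⌉ = 1602
j=4: r + 3k = 2270.663636… → ⌈·⌉ = 2271
j=5: r + 4k = 2940.118181… → ⌈·⌉ = 2941
j=6: r + 5k = 3609.572727… → ⌈·⌉ = 3610
j=7: r + 6k = 4279.027272… → ⌈·⌉ = 4280
j=8: r + 7k = 4948.481818… → ⌈·⌉ = 4949
j=9: r + 8k = 5617.936363… → ⌈·⌉ = 5618
j=10: r + 9k = 6287.390909… → ⌈·⌉ = 6288
j=11: r + 10k = 6956.845454… → ⌈·⌉ = 6957

263, 932, 1602, 2271, 2941, 3610, 4280, 4949, 5618, 6288, 6957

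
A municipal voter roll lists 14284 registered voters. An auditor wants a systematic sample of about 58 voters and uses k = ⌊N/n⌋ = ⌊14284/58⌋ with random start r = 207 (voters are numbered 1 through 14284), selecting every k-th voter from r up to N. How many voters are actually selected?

k = ⌊14284/58⌋ = 246
Achieved size = ⌊(14284 − 207)/246⌋ + 1 = ⌊14077/246⌋ + 1 = 57 + 1 = 58
(last selection: 207 + 57×246 = 14229 ≤ 14284; next would be 14475 > 14284)

58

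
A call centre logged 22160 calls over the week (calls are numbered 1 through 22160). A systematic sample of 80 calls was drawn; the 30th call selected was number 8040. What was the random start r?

k = 22160/80 = 277
r = 8040 − (30−1)×277 = 8040 − 8033 = 7

7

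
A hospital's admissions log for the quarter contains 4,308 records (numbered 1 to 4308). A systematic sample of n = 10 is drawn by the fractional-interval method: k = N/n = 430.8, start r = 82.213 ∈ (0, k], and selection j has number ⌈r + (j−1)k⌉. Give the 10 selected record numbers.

j=1: r + 0k = 82.213 → ⌈·⌉ = 83
j=2: r + 1k = 513.013 → ⌈·⌉ = 514
j=3: r + 2k = 943.813 → ⌈·⌉ = 944
j=4: r + 3k = 1374.613 → ⌈·⌉ = 1375
j=5: r + 4k = 1805.413 → ⌈·⌉ = 1806
j=6: r + 5k = 2236.213 → ⌈·⌉ = 2237
j=7: r + 6k = 2667.013 → ⌈·⌉ = 2668
j=8: r + 7k = 3097.813 → ⌈·⌉ = 3098
j=9: r + 8k = 3528.613 → ⌈·⌉ = 3529
j=10: r + 9k = 3959.413 → ⌈·⌉ = 3960

83, 514, 944, 1375, 1806, 2237, 2668, 3098, 3529, 3960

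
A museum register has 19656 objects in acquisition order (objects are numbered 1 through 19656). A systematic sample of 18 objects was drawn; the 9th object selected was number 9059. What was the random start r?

k = 19656/18 = 1092
r = 9059 − (9−1)×1092 = 9059 − 8736 = 323

323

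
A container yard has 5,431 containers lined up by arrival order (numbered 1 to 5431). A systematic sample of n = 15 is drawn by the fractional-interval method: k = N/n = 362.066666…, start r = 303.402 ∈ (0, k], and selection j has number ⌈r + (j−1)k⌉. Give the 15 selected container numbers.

j=1: r + 0k = 303.402 → ⌈·⌉ = 304
j=2: r + 1k = 665.468666… → ⌈·⌉ = 666
j=3: r + 2k = 1027.535333… → ⌈·⌉ = 1028
j=4: r + 3k = 1389.602 → ⌈·⌉ = 1390
j=5: r + 4k = 1751.668666… → ⌈·⌉ = 1752
j=6: r + 5k = 2113.735333… → ⌈·⌉ = 2114
j=7: r + 6k = 2475.802 → ⌈·⌉ = 2476
j=8: r + 7k = 2837.868666… → ⌈·⌉ = 2838
j=9: r + 8k = 3199.935333… → ⌈·⌉ = 3200
j=10: r + 9k = 3562.002 → ⌈·⌉ = 3563
j=11: r + 10k = 3924.068666… → ⌈·⌉ = 3925
j=12: r + 11k = 4286.135333… → ⌈·⌉ = 4287
j=13: r + 12k = 4648.202 → ⌈·⌉ = 4649
j=14: r + 13k = 5010.268666… → ⌈·⌉ = 5011
j=15: r + 14k = 5372.335333… → ⌈·⌉ = 5373

304, 666, 1028, 1390, 1752, 2114, 2476, 2838, 3200, 3563, 3925, 4287, 4649, 5011, 5373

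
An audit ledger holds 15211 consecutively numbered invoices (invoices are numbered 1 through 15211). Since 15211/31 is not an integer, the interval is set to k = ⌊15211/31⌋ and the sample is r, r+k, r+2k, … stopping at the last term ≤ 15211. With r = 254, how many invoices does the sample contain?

k = ⌊15211/31⌋ = 490
Achieved size = ⌊(15211 − 254)/490⌋ + 1 = ⌊14957/490⌋ + 1 = 30 + 1 = 31
(last selection: 254 + 30×490 = 14954 ≤ 15211; next would be 15444 > 15211)

31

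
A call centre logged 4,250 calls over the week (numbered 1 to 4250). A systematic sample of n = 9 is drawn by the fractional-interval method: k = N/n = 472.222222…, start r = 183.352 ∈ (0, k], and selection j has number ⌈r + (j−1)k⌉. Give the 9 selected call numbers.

184, 656, 1128, 1601, 2073, 2545, 3017, 3489, 3962

j=1: r + 0k = 183.352 → ⌈·⌉ = 184
j=2: r + 1k = 655.574222… → ⌈·⌉ = 656
j=3: r + 2k = 1127.796444… → ⌈·⌉ = 1128
j=4: r + 3k = 1600.018666… → ⌈·⌉ = 1601
j=5: r + 4k = 2072.240888… → ⌈·⌉ = 2073
j=6: r + 5k = 2544.463111… → ⌈·⌉ = 2545
j=7: r + 6k = 3016.685333… → ⌈·⌉ = 3017
j=8: r + 7k = 3488.907555… → ⌈·⌉ = 3489
j=9: r + 8k = 3961.129777… → ⌈·⌉ = 3962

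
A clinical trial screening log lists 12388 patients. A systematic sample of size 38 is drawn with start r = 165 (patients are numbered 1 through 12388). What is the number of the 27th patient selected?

k = 12388/38 = 326
27th selection = r + (27−1)·k = 165 + 26×326 = 165 + 8476 = 8641

8641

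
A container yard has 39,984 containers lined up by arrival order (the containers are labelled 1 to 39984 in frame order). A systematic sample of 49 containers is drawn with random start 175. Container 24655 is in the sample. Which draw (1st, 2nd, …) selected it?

31

k = 39984/49 = 816
position = (24655 − 175)/816 + 1 = 24480/816 + 1 = 30 + 1 = 31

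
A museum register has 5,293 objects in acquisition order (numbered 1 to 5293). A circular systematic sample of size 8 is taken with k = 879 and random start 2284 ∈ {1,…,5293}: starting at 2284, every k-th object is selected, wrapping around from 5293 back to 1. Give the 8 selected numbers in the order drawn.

2284, 3163, 4042, 4921, 507, 1386, 2265, 3144

Selection 1: 2284
Selection 2: 2284 + 879 = 3163
Selection 3: 3163 + 879 = 4042
Selection 4: 4042 + 879 = 4921
Selection 5: 4921 + 879 = 5800 → 5800 − 5293 = 507
Selection 6: 507 + 879 = 1386
Selection 7: 1386 + 879 = 2265
Selection 8: 2265 + 879 = 3144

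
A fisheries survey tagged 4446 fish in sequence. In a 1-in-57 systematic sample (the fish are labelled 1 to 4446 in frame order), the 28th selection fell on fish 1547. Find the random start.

8

k = 57
r = 1547 − (28−1)×57 = 1547 − 1539 = 8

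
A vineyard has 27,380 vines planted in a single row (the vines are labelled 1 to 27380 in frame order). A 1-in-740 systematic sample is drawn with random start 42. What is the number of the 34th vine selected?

24462

k = 740
34th selection = r + (34−1)·k = 42 + 33×740 = 42 + 24420 = 24462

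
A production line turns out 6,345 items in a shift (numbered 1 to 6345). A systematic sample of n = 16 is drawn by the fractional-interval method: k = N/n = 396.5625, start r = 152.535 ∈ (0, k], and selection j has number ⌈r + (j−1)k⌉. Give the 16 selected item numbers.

j=1: r + 0k = 152.535 → ⌈·⌉ = 153
j=2: r + 1k = 549.0975 → ⌈·⌉ = 550
j=3: r + 2k = 945.66 → ⌈·⌉ = 946
j=4: r + 3k = 1342.2225 → ⌈·⌉ = 1343
j=5: r + 4k = 1738.785 → ⌈·⌉ = 1739
j=6: r + 5k = 2135.3475 → ⌈·⌉ = 2136
j=7: r + 6k = 2531.91 → ⌈·⌉ = 2532
j=8: r + 7k = 2928.4725 → ⌈·⌉ = 2929
j=9: r + 8k = 3325.035 → ⌈·⌉ = 3326
j=10: r + 9k = 3721.5975 → ⌈·⌉ = 3722
j=11: r + 10k = 4118.16 → ⌈·⌉ = 4119
j=12: r + 11k = 4514.7225 → ⌈·⌉ = 4515
j=13: r + 12k = 4911.285 → ⌈·⌉ = 4912
j=14: r + 13k = 5307.8475 → ⌈·⌉ = 5308
j=15: r + 14k = 5704.41 → ⌈·⌉ = 5705
j=16: r + 15k = 6100.9725 → ⌈·⌉ = 6101

153, 550, 946, 1343, 1739, 2136, 2532, 2929, 3326, 3722, 4119, 4515, 4912, 5308, 5705, 6101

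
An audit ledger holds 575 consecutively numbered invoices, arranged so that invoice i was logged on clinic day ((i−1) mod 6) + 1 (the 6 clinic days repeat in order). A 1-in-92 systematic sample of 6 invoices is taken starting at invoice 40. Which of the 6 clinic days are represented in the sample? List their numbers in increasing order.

2, 4, 6

Consecutive selections differ by k = 92, so their clinic day numbers differ by 92 mod 6 = 2.
gcd(92, 6) = 2, so the sample visits 6/2 = 3 distinct residues mod 6.
Start 40 is clinic day 4; the clinic days hit are 2, 4, 6.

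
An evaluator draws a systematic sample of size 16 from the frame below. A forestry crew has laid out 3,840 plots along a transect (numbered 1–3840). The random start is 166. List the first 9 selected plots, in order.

166, 406, 646, 886, 1126, 1366, 1606, 1846, 2086

k = N/n = 3840/16 = 240
plot 1: 166
plot 2: 166 + 240 = 406
plot 3: 406 + 240 = 646
plot 4: 646 + 240 = 886
plot 5: 886 + 240 = 1126
plot 6: 1126 + 240 = 1366
plot 7: 1366 + 240 = 1606
plot 8: 1606 + 240 = 1846
plot 9: 1846 + 240 = 2086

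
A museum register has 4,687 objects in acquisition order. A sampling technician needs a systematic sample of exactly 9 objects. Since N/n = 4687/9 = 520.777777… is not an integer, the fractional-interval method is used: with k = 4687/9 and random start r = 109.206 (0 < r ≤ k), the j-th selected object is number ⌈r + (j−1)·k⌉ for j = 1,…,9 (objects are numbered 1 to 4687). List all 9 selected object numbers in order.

110, 630, 1151, 1672, 2193, 2714, 3234, 3755, 4276

j=1: r + 0k = 109.206 → ⌈·⌉ = 110
j=2: r + 1k = 629.983777… → ⌈·⌉ = 630
j=3: r + 2k = 1150.761555… → ⌈·⌉ = 1151
j=4: r + 3k = 1671.539333… → ⌈·⌉ = 1672
j=5: r + 4k = 2192.317111… → ⌈·⌉ = 2193
j=6: r + 5k = 2713.094888… → ⌈·⌉ = 2714
j=7: r + 6k = 3233.872666… → ⌈·⌉ = 3234
j=8: r + 7k = 3754.650444… → ⌈·⌉ = 3755
j=9: r + 8k = 4275.428222… → ⌈·⌉ = 4276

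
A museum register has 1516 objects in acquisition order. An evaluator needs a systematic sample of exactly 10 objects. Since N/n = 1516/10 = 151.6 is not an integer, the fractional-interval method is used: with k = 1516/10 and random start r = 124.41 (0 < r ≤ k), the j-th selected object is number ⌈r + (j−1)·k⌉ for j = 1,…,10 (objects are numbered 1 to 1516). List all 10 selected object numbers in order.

j=1: r + 0k = 124.41 → ⌈·⌉ = 125
j=2: r + 1k = 276.01 → ⌈·⌉ = 277
j=3: r + 2k = 427.61 → ⌈·⌉ = 428
j=4: r + 3k = 579.21 → ⌈·⌉ = 580
j=5: r + 4k = 730.81 → ⌈·⌉ = 731
j=6: r + 5k = 882.41 → ⌈·⌉ = 883
j=7: r + 6k = 1034.01 → ⌈·⌉ = 1035
j=8: r + 7k = 1185.61 → ⌈·⌉ = 1186
j=9: r + 8k = 1337.21 → ⌈·⌉ = 1338
j=10: r + 9k = 1488.81 → ⌈·⌉ = 1489

125, 277, 428, 580, 731, 883, 1035, 1186, 1338, 1489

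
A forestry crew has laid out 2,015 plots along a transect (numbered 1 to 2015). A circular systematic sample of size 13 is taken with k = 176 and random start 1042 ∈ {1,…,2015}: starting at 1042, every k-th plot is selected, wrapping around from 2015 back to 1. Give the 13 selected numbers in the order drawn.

1042, 1218, 1394, 1570, 1746, 1922, 83, 259, 435, 611, 787, 963, 1139

Selection 1: 1042
Selection 2: 1042 + 176 = 1218
Selection 3: 1218 + 176 = 1394
Selection 4: 1394 + 176 = 1570
Selection 5: 1570 + 176 = 1746
Selection 6: 1746 + 176 = 1922
Selection 7: 1922 + 176 = 2098 → 2098 − 2015 = 83
Selection 8: 83 + 176 = 259
Selection 9: 259 + 176 = 435
Selection 10: 435 + 176 = 611
Selection 11: 611 + 176 = 787
Selection 12: 787 + 176 = 963
Selection 13: 963 + 176 = 1139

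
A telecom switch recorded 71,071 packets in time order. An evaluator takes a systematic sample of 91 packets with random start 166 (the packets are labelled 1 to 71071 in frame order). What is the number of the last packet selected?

70456

k = 71071/91 = 781
91st selection = r + (91−1)·k = 166 + 90×781 = 166 + 70290 = 70456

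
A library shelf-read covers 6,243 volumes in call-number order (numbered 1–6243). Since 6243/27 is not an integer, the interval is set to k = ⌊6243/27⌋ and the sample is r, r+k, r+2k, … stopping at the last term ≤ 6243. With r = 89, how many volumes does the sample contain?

27

k = ⌊6243/27⌋ = 231
Achieved size = ⌊(6243 − 89)/231⌋ + 1 = ⌊6154/231⌋ + 1 = 26 + 1 = 27
(last selection: 89 + 26×231 = 6095 ≤ 6243; next would be 6326 > 6243)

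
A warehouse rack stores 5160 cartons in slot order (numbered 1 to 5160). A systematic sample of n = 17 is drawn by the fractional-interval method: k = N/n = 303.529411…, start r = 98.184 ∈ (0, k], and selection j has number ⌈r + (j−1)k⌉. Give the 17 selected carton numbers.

99, 402, 706, 1009, 1313, 1616, 1920, 2223, 2527, 2830, 3134, 3438, 3741, 4045, 4348, 4652, 4955

j=1: r + 0k = 98.184 → ⌈·⌉ = 99
j=2: r + 1k = 401.713411… → ⌈·⌉ = 402
j=3: r + 2k = 705.242823… → ⌈·⌉ = 706
j=4: r + 3k = 1008.772235… → ⌈·⌉ = 1009
j=5: r + 4k = 1312.301647… → ⌈·⌉ = 1313
j=6: r + 5k = 1615.831058… → ⌈·⌉ = 1616
j=7: r + 6k = 1919.360470… → ⌈·⌉ = 1920
j=8: r + 7k = 2222.889882… → ⌈·⌉ = 2223
j=9: r + 8k = 2526.419294… → ⌈·⌉ = 2527
j=10: r + 9k = 2829.948705… → ⌈·⌉ = 2830
j=11: r + 10k = 3133.478117… → ⌈·⌉ = 3134
j=12: r + 11k = 3437.007529… → ⌈·⌉ = 3438
j=13: r + 12k = 3740.536941… → ⌈·⌉ = 3741
j=14: r + 13k = 4044.066352… → ⌈·⌉ = 4045
j=15: r + 14k = 4347.595764… → ⌈·⌉ = 4348
j=16: r + 15k = 4651.125176… → ⌈·⌉ = 4652
j=17: r + 16k = 4954.654588… → ⌈·⌉ = 4955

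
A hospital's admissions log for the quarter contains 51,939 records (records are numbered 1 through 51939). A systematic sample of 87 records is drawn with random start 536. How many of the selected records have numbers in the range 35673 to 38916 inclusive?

6

k = 51939/87 = 597
First selection ≥ 35673: 536 + ⌈(35673−536)/597⌉·597 = 536 + 59×597 = 35759
Last selection ≤ 38916: 536 + ⌊(38916−536)/597⌋·597 = 536 + 64×597 = 38744
Count = 64 − 59 + 1 = 6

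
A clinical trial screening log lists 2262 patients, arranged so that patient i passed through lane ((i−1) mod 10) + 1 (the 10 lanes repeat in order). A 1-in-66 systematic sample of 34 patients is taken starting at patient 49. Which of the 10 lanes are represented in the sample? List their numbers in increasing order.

Consecutive selections differ by k = 66, so their lane numbers differ by 66 mod 10 = 6.
gcd(66, 10) = 2, so the sample visits 10/2 = 5 distinct residues mod 10.
Start 49 is lane 9; the lanes hit are 1, 3, 5, 7, 9.

1, 3, 5, 7, 9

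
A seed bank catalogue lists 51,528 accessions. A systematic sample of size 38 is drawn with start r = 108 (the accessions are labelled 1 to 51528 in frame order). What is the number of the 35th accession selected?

k = 51528/38 = 1356
35th selection = r + (35−1)·k = 108 + 34×1356 = 108 + 46104 = 46212

46212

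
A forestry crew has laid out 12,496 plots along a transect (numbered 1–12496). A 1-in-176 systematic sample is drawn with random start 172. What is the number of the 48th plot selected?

8444

k = 176
48th selection = r + (48−1)·k = 172 + 47×176 = 172 + 8272 = 8444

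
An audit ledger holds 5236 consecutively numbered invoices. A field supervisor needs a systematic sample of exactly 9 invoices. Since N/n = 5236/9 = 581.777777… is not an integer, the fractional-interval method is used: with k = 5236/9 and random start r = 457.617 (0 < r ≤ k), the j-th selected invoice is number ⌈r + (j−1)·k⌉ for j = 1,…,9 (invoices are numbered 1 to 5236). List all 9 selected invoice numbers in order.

458, 1040, 1622, 2203, 2785, 3367, 3949, 4531, 5112

j=1: r + 0k = 457.617 → ⌈·⌉ = 458
j=2: r + 1k = 1039.394777… → ⌈·⌉ = 1040
j=3: r + 2k = 1621.172555… → ⌈·⌉ = 1622
j=4: r + 3k = 2202.950333… → ⌈·⌉ = 2203
j=5: r + 4k = 2784.728111… → ⌈·⌉ = 2785
j=6: r + 5k = 3366.505888… → ⌈·⌉ = 3367
j=7: r + 6k = 3948.283666… → ⌈·⌉ = 3949
j=8: r + 7k = 4530.061444… → ⌈·⌉ = 4531
j=9: r + 8k = 5111.839222… → ⌈·⌉ = 5112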